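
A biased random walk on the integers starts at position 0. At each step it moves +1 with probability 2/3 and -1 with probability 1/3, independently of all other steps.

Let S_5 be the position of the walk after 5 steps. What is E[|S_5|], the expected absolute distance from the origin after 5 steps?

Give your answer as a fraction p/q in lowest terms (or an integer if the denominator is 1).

Answer: 185/81

Derivation:
S_5 takes values m ≡ 1 (mod 2) with |m| ≤ 5; P(S_5=m) = C(5,(5+m)/2) · (2/3)^((5+m)/2) · (1/3)^((5-m)/2).
Distribution: P(S=-5)=1/243, P(S=-3)=10/243, P(S=-1)=40/243, P(S=1)=80/243, P(S=3)=80/243, P(S=5)=32/243
E[|S_5|] = Σ_m |m|·P(S_5=m) = 185/81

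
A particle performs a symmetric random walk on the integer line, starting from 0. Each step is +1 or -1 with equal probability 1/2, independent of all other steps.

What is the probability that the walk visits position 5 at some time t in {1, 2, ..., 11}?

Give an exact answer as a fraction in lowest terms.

Count via complement. Let g(t,s) = #length-t paths at position s with S_1..S_t all ≠ 5.
g(t,s) = g(t-1,s-1) + g(t-1,s+1) for s ≠ 5; g(t,5) = 0.
t=0: g(0,0)=1
t=1: g(1,-1)=1 g(1,1)=1
t=2: g(2,-2)=1 g(2,0)=2 g(2,2)=1
t=3: g(3,-3)=1 g(3,-1)=3 g(3,1)=3 g(3,3)=1
t=4: g(4,-4)=1 g(4,-2)=4 g(4,0)=6 g(4,2)=4 g(4,4)=1
t=5: g(5,-5)=1 g(5,-3)=5 g(5,-1)=10 g(5,1)=10 g(5,3)=5
t=6: g(6,-6)=1 g(6,-4)=6 g(6,-2)=15 g(6,0)=20 g(6,2)=15 g(6,4)=5
t=7: g(7,-7)=1 g(7,-5)=7 g(7,-3)=21 g(7,-1)=35 g(7,1)=35 g(7,3)=20
t=8: g(8,-8)=1 g(8,-6)=8 g(8,-4)=28 g(8,-2)=56 g(8,0)=70 g(8,2)=55 g(8,4)=20
t=9: g(9,-9)=1 g(9,-7)=9 g(9,-5)=36 g(9,-3)=84 g(9,-1)=126 g(9,1)=125 g(9,3)=75
t=10: g(10,-10)=1 g(10,-8)=10 g(10,-6)=45 g(10,-4)=120 g(10,-2)=210 g(10,0)=251 g(10,2)=200 g(10,4)=75
t=11: g(11,-11)=1 g(11,-9)=11 g(11,-7)=55 g(11,-5)=165 g(11,-3)=330 g(11,-1)=461 g(11,1)=451 g(11,3)=275
Paths never hitting 5: Σ_s g(11,s) = 1749
Paths hitting 5: 2^11 - 1749 = 299
P = 299/2048 = 299/2048

Answer: 299/2048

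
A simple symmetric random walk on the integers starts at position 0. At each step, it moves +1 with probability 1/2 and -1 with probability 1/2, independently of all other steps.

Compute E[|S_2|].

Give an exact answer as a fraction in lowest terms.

Answer: 1

Derivation:
S_2 takes values m ≡ 0 (mod 2) with |m| ≤ 2; P(S_2=m) = C(2,(2+m)/2)/2^2.
Total paths: 2^2 = 4
Distribution: P(S=-2)=1/4, P(S=0)=2/4, P(S=2)=1/4
E[|S_2|] = Σ_m |m|·P(S_2=m) = 4/4 = 1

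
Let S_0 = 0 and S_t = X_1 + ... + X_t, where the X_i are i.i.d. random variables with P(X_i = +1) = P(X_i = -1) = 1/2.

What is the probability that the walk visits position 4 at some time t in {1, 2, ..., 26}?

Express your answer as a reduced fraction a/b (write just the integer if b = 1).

Count via complement. Let g(t,s) = #length-t paths at position s with S_1..S_t all ≠ 4.
g(t,s) = g(t-1,s-1) + g(t-1,s+1) for s ≠ 4; g(t,4) = 0.
t=0: g(0,0)=1
t=1: g(1,-1)=1 g(1,1)=1
t=2: g(2,-2)=1 g(2,0)=2 g(2,2)=1
t=3: g(3,-3)=1 g(3,-1)=3 g(3,1)=3 g(3,3)=1
t=4: g(4,-4)=1 g(4,-2)=4 g(4,0)=6 g(4,2)=4
t=5: g(5,-5)=1 g(5,-3)=5 g(5,-1)=10 g(5,1)=10 g(5,3)=4
t=6: g(6,-6)=1 g(6,-4)=6 g(6,-2)=15 g(6,0)=20 g(6,2)=14
t=7: g(7,-7)=1 g(7,-5)=7 g(7,-3)=21 g(7,-1)=35 g(7,1)=34 g(7,3)=14
t=8: g(8,-8)=1 g(8,-6)=8 g(8,-4)=28 g(8,-2)=56 g(8,0)=69 g(8,2)=48
t=9: g(9,-9)=1 g(9,-7)=9 g(9,-5)=36 g(9,-3)=84 g(9,-1)=125 g(9,1)=117 g(9,3)=48
t=10: g(10,-10)=1 g(10,-8)=10 g(10,-6)=45 g(10,-4)=120 g(10,-2)=209 g(10,0)=242 g(10,2)=165
t=11: g(11,-11)=1 g(11,-9)=11 g(11,-7)=55 g(11,-5)=165 g(11,-3)=329 g(11,-1)=451 g(11,1)=407 g(11,3)=165
t=12: g(12,-12)=1 g(12,-10)=12 g(12,-8)=66 g(12,-6)=220 g(12,-4)=494 g(12,-2)=780 g(12,0)=858 g(12,2)=572
t=13: g(13,-13)=1 g(13,-11)=13 g(13,-9)=78 g(13,-7)=286 g(13,-5)=714 g(13,-3)=1274 g(13,-1)=1638 g(13,1)=1430 g(13,3)=572
t=14: g(14,-14)=1 g(14,-12)=14 g(14,-10)=91 g(14,-8)=364 g(14,-6)=1000 g(14,-4)=1988 g(14,-2)=2912 g(14,0)=3068 g(14,2)=2002
t=15: g(15,-15)=1 g(15,-13)=15 g(15,-11)=105 g(15,-9)=455 g(15,-7)=1364 g(15,-5)=2988 g(15,-3)=4900 g(15,-1)=5980 g(15,1)=5070 g(15,3)=2002
t=16: g(16,-16)=1 g(16,-14)=16 g(16,-12)=120 g(16,-10)=560 g(16,-8)=1819 g(16,-6)=4352 g(16,-4)=7888 g(16,-2)=10880 g(16,0)=11050 g(16,2)=7072
t=17: g(17,-17)=1 g(17,-15)=17 g(17,-13)=136 g(17,-11)=680 g(17,-9)=2379 g(17,-7)=6171 g(17,-5)=12240 g(17,-3)=18768 g(17,-1)=21930 g(17,1)=18122 g(17,3)=7072
t=18: g(18,-18)=1 g(18,-16)=18 g(18,-14)=153 g(18,-12)=816 g(18,-10)=3059 g(18,-8)=8550 g(18,-6)=18411 g(18,-4)=31008 g(18,-2)=40698 g(18,0)=40052 g(18,2)=25194
t=19: g(19,-19)=1 g(19,-17)=19 g(19,-15)=171 g(19,-13)=969 g(19,-11)=3875 g(19,-9)=11609 g(19,-7)=26961 g(19,-5)=49419 g(19,-3)=71706 g(19,-1)=80750 g(19,1)=65246 g(19,3)=25194
t=20: g(20,-20)=1 g(20,-18)=20 g(20,-16)=190 g(20,-14)=1140 g(20,-12)=4844 g(20,-10)=15484 g(20,-8)=38570 g(20,-6)=76380 g(20,-4)=121125 g(20,-2)=152456 g(20,0)=145996 g(20,2)=90440
t=21: g(21,-21)=1 g(21,-19)=21 g(21,-17)=210 g(21,-15)=1330 g(21,-13)=5984 g(21,-11)=20328 g(21,-9)=54054 g(21,-7)=114950 g(21,-5)=197505 g(21,-3)=273581 g(21,-1)=298452 g(21,1)=236436 g(21,3)=90440
t=22: g(22,-22)=1 g(22,-20)=22 g(22,-18)=231 g(22,-16)=1540 g(22,-14)=7314 g(22,-12)=26312 g(22,-10)=74382 g(22,-8)=169004 g(22,-6)=312455 g(22,-4)=471086 g(22,-2)=572033 g(22,0)=534888 g(22,2)=326876
t=23: g(23,-23)=1 g(23,-21)=23 g(23,-19)=253 g(23,-17)=1771 g(23,-15)=8854 g(23,-13)=33626 g(23,-11)=100694 g(23,-9)=243386 g(23,-7)=481459 g(23,-5)=783541 g(23,-3)=1043119 g(23,-1)=1106921 g(23,1)=861764 g(23,3)=326876
t=24: g(24,-24)=1 g(24,-22)=24 g(24,-20)=276 g(24,-18)=2024 g(24,-16)=10625 g(24,-14)=42480 g(24,-12)=134320 g(24,-10)=344080 g(24,-8)=724845 g(24,-6)=1265000 g(24,-4)=1826660 g(24,-2)=2150040 g(24,0)=1968685 g(24,2)=1188640
t=25: g(25,-25)=1 g(25,-23)=25 g(25,-21)=300 g(25,-19)=2300 g(25,-17)=12649 g(25,-15)=53105 g(25,-13)=176800 g(25,-11)=478400 g(25,-9)=1068925 g(25,-7)=1989845 g(25,-5)=3091660 g(25,-3)=3976700 g(25,-1)=4118725 g(25,1)=3157325 g(25,3)=1188640
t=26: g(26,-26)=1 g(26,-24)=26 g(26,-22)=325 g(26,-20)=2600 g(26,-18)=14949 g(26,-16)=65754 g(26,-14)=229905 g(26,-12)=655200 g(26,-10)=1547325 g(26,-8)=3058770 g(26,-6)=5081505 g(26,-4)=7068360 g(26,-2)=8095425 g(26,0)=7276050 g(26,2)=4345965
Paths never hitting 4: Σ_s g(26,s) = 37442160
Paths hitting 4: 2^26 - 37442160 = 29666704
P = 29666704/67108864 = 1854169/4194304

Answer: 1854169/4194304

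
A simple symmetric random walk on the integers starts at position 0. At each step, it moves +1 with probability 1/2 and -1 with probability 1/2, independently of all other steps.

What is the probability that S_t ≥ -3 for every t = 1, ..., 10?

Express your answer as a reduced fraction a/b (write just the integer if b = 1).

Let f(t,s) = #length-t paths at position s with S_1..S_t all ≥ -3.
f(t,s) = f(t-1,s-1) + f(t-1,s+1) for s ≥ -3; f(t,s) = 0 for s < -3.
t=0: f(0,0)=1
t=1: f(1,-1)=1 f(1,1)=1
t=2: f(2,-2)=1 f(2,0)=2 f(2,2)=1
t=3: f(3,-3)=1 f(3,-1)=3 f(3,1)=3 f(3,3)=1
t=4: f(4,-2)=4 f(4,0)=6 f(4,2)=4 f(4,4)=1
t=5: f(5,-3)=4 f(5,-1)=10 f(5,1)=10 f(5,3)=5 f(5,5)=1
t=6: f(6,-2)=14 f(6,0)=20 f(6,2)=15 f(6,4)=6 f(6,6)=1
t=7: f(7,-3)=14 f(7,-1)=34 f(7,1)=35 f(7,3)=21 f(7,5)=7 f(7,7)=1
t=8: f(8,-2)=48 f(8,0)=69 f(8,2)=56 f(8,4)=28 f(8,6)=8 f(8,8)=1
t=9: f(9,-3)=48 f(9,-1)=117 f(9,1)=125 f(9,3)=84 f(9,5)=36 f(9,7)=9 f(9,9)=1
t=10: f(10,-2)=165 f(10,0)=242 f(10,2)=209 f(10,4)=120 f(10,6)=45 f(10,8)=10 f(10,10)=1
Σ_s f(10,s) = 792
P = 792/1024 = 99/128

Answer: 99/128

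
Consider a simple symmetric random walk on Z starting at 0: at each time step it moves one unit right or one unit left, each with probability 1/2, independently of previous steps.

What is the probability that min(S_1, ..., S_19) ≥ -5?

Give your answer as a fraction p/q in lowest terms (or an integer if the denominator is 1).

Let f(t,s) = #length-t paths at position s with S_1..S_t all ≥ -5.
f(t,s) = f(t-1,s-1) + f(t-1,s+1) for s ≥ -5; f(t,s) = 0 for s < -5.
t=0: f(0,0)=1
t=1: f(1,-1)=1 f(1,1)=1
t=2: f(2,-2)=1 f(2,0)=2 f(2,2)=1
t=3: f(3,-3)=1 f(3,-1)=3 f(3,1)=3 f(3,3)=1
t=4: f(4,-4)=1 f(4,-2)=4 f(4,0)=6 f(4,2)=4 f(4,4)=1
t=5: f(5,-5)=1 f(5,-3)=5 f(5,-1)=10 f(5,1)=10 f(5,3)=5 f(5,5)=1
t=6: f(6,-4)=6 f(6,-2)=15 f(6,0)=20 f(6,2)=15 f(6,4)=6 f(6,6)=1
t=7: f(7,-5)=6 f(7,-3)=21 f(7,-1)=35 f(7,1)=35 f(7,3)=21 f(7,5)=7 f(7,7)=1
t=8: f(8,-4)=27 f(8,-2)=56 f(8,0)=70 f(8,2)=56 f(8,4)=28 f(8,6)=8 f(8,8)=1
t=9: f(9,-5)=27 f(9,-3)=83 f(9,-1)=126 f(9,1)=126 f(9,3)=84 f(9,5)=36 f(9,7)=9 f(9,9)=1
t=10: f(10,-4)=110 f(10,-2)=209 f(10,0)=252 f(10,2)=210 f(10,4)=120 f(10,6)=45 f(10,8)=10 f(10,10)=1
t=11: f(11,-5)=110 f(11,-3)=319 f(11,-1)=461 f(11,1)=462 f(11,3)=330 f(11,5)=165 f(11,7)=55 f(11,9)=11 f(11,11)=1
t=12: f(12,-4)=429 f(12,-2)=780 f(12,0)=923 f(12,2)=792 f(12,4)=495 f(12,6)=220 f(12,8)=66 f(12,10)=12 f(12,12)=1
t=13: f(13,-5)=429 f(13,-3)=1209 f(13,-1)=1703 f(13,1)=1715 f(13,3)=1287 f(13,5)=715 f(13,7)=286 f(13,9)=78 f(13,11)=13 f(13,13)=1
t=14: f(14,-4)=1638 f(14,-2)=2912 f(14,0)=3418 f(14,2)=3002 f(14,4)=2002 f(14,6)=1001 f(14,8)=364 f(14,10)=91 f(14,12)=14 f(14,14)=1
t=15: f(15,-5)=1638 f(15,-3)=4550 f(15,-1)=6330 f(15,1)=6420 f(15,3)=5004 f(15,5)=3003 f(15,7)=1365 f(15,9)=455 f(15,11)=105 f(15,13)=15 f(15,15)=1
t=16: f(16,-4)=6188 f(16,-2)=10880 f(16,0)=12750 f(16,2)=11424 f(16,4)=8007 f(16,6)=4368 f(16,8)=1820 f(16,10)=560 f(16,12)=120 f(16,14)=16 f(16,16)=1
t=17: f(17,-5)=6188 f(17,-3)=17068 f(17,-1)=23630 f(17,1)=24174 f(17,3)=19431 f(17,5)=12375 f(17,7)=6188 f(17,9)=2380 f(17,11)=680 f(17,13)=136 f(17,15)=17 f(17,17)=1
t=18: f(18,-4)=23256 f(18,-2)=40698 f(18,0)=47804 f(18,2)=43605 f(18,4)=31806 f(18,6)=18563 f(18,8)=8568 f(18,10)=3060 f(18,12)=816 f(18,14)=153 f(18,16)=18 f(18,18)=1
t=19: f(19,-5)=23256 f(19,-3)=63954 f(19,-1)=88502 f(19,1)=91409 f(19,3)=75411 f(19,5)=50369 f(19,7)=27131 f(19,9)=11628 f(19,11)=3876 f(19,13)=969 f(19,15)=171 f(19,17)=19 f(19,19)=1
Σ_s f(19,s) = 436696
P = 436696/524288 = 54587/65536

Answer: 54587/65536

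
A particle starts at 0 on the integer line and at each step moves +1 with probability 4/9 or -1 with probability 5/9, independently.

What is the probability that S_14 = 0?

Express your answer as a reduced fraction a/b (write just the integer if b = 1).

Answer: 1464320000000/7625597484987

Derivation:
To be at 0 after 14 steps: need exactly 7 steps of +1 and 7 of -1.
Number of such sequences: C(14,7) = 3432
Each has probability (4/9)^7 · (5/9)^7 = 1280000000/22876792454961
P = 3432 · 1280000000/22876792454961 = 1464320000000/7625597484987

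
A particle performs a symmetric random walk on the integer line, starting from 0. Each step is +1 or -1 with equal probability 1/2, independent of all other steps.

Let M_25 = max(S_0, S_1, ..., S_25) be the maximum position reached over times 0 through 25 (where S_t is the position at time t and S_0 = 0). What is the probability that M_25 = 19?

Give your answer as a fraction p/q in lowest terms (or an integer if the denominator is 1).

Let M_25 = max(S_0,...,S_25). Use the reflection principle: for j ≥ 1, #{paths with M_25 ≥ j} = #{S_25 ≥ j} + #{S_25 ≥ j+1}.
By reflection, #{M_25 ≥ 19} = #{S_25 ≥ 19} + #{S_25 ≥ 20} = 2626 + 326 = 2952.
#{M_25 ≥ 20} = #{S_25 ≥ 20} + #{S_25 ≥ 21} = 326 + 326 = 652.
#{M_25 = 19} = 2952 - 652 = 2300.
P(M_25 = 19) = 2300/33554432 = 575/8388608

Answer: 575/8388608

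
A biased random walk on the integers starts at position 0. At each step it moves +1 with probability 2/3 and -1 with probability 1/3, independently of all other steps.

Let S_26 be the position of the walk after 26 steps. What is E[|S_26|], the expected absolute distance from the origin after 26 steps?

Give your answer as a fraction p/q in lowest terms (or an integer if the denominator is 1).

S_26 takes values m ≡ 0 (mod 2) with |m| ≤ 26; P(S_26=m) = C(26,(26+m)/2) · (2/3)^((26+m)/2) · (1/3)^((26-m)/2).
Distribution: P(S=-26)=1/2541865828329, P(S=-24)=52/2541865828329, P(S=-22)=1300/2541865828329, P(S=-20)=20800/2541865828329, P(S=-18)=239200/2541865828329, P(S=-16)=2104960/2541865828329, P(S=-14)=14734720/2541865828329, P(S=-12)=84198400/2541865828329, P(S=-10)=399942400/2541865828329, P(S=-8)=1599769600/2541865828329, P(S=-6)=5439216640/2541865828329, P(S=-4)=15823175680/2541865828329, P(S=-2)=39557939200/2541865828329, P(S=0)=85201715200/2541865828329, P(S=2)=158231756800/2541865828329, P(S=4)=253170810880/2541865828329, P(S=6)=348109864960/2541865828329, P(S=8)=409541017600/2541865828329, P(S=10)=409541017600/2541865828329, P(S=12)=344876646400/2541865828329, P(S=14)=241413652480/2541865828329, P(S=16)=137950658560/2541865828329, P(S=18)=62704844800/2541865828329, P(S=20)=21810380800/2541865828329, P(S=22)=5452595200/2541865828329, P(S=24)=872415232/2541865828329, P(S=26)=67108864/2541865828329
E[|S_26|] = Σ_m |m|·P(S_26=m) = 22415696964466/2541865828329

Answer: 22415696964466/2541865828329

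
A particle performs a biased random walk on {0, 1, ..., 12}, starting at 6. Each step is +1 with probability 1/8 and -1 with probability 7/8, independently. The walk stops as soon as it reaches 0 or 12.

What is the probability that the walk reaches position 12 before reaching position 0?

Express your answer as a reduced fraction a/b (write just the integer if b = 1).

Answer: 1/117650

Derivation:
Biased walk: p = 1/8, q = 7/8, r = q/p = 7
Gambler's ruin: P(hit 12 before 0 | start at 6) = (1 - r^a)/(1 - r^N)
r^6 = 117649; r^12 = 13841287201
P = (1 - 117649) / (1 - 13841287201) = -117648 / -13841287200 = 1/117650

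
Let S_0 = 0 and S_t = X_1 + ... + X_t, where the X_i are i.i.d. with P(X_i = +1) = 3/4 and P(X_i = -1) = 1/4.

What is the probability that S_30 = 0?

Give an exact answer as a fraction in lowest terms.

Answer: 139110429284415/72057594037927936

Derivation:
To be at 0 after 30 steps: need exactly 15 steps of +1 and 15 of -1.
Number of such sequences: C(30,15) = 155117520
Each has probability (3/4)^15 · (1/4)^15 = 14348907/1152921504606846976
P = 155117520 · 14348907/1152921504606846976 = 139110429284415/72057594037927936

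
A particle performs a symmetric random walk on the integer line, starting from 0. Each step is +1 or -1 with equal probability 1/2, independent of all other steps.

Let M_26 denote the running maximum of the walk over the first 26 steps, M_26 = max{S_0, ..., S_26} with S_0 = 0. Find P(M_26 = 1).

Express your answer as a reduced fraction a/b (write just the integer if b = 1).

Answer: 2414425/16777216

Derivation:
Let M_26 = max(S_0,...,S_26). Use the reflection principle: for j ≥ 1, #{paths with M_26 ≥ j} = #{S_26 ≥ j} + #{S_26 ≥ j+1}.
By reflection, #{M_26 ≥ 1} = #{S_26 ≥ 1} + #{S_26 ≥ 2} = 28354132 + 28354132 = 56708264.
#{M_26 ≥ 2} = #{S_26 ≥ 2} + #{S_26 ≥ 3} = 28354132 + 18696432 = 47050564.
#{M_26 = 1} = 56708264 - 47050564 = 9657700.
P(M_26 = 1) = 9657700/67108864 = 2414425/16777216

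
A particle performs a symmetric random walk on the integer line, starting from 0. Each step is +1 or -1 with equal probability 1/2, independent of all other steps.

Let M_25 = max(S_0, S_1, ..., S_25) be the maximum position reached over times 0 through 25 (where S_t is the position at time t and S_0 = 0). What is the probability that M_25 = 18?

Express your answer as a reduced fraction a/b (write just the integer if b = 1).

Let M_25 = max(S_0,...,S_25). Use the reflection principle: for j ≥ 1, #{paths with M_25 ≥ j} = #{S_25 ≥ j} + #{S_25 ≥ j+1}.
By reflection, #{M_25 ≥ 18} = #{S_25 ≥ 18} + #{S_25 ≥ 19} = 2626 + 2626 = 5252.
#{M_25 ≥ 19} = #{S_25 ≥ 19} + #{S_25 ≥ 20} = 2626 + 326 = 2952.
#{M_25 = 18} = 5252 - 2952 = 2300.
P(M_25 = 18) = 2300/33554432 = 575/8388608

Answer: 575/8388608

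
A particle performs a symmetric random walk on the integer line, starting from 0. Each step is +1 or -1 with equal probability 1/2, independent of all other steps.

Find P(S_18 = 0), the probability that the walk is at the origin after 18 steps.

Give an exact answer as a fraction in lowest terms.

Answer: 12155/65536

Derivation:
To return to 0 after 18 steps: need exactly 9 steps of +1 and 9 of -1.
Favorable paths: C(18,9) = 48620
Total paths: 2^18 = 262144
P = 48620/262144 = 12155/65536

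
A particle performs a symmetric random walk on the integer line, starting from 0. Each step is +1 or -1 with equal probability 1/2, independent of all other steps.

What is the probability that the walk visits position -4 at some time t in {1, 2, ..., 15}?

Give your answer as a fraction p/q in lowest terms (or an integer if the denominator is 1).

Answer: 309/1024

Derivation:
Count via complement. Let g(t,s) = #length-t paths at position s with S_1..S_t all ≠ -4.
g(t,s) = g(t-1,s-1) + g(t-1,s+1) for s ≠ -4; g(t,-4) = 0.
t=0: g(0,0)=1
t=1: g(1,-1)=1 g(1,1)=1
t=2: g(2,-2)=1 g(2,0)=2 g(2,2)=1
t=3: g(3,-3)=1 g(3,-1)=3 g(3,1)=3 g(3,3)=1
t=4: g(4,-2)=4 g(4,0)=6 g(4,2)=4 g(4,4)=1
t=5: g(5,-3)=4 g(5,-1)=10 g(5,1)=10 g(5,3)=5 g(5,5)=1
t=6: g(6,-2)=14 g(6,0)=20 g(6,2)=15 g(6,4)=6 g(6,6)=1
t=7: g(7,-3)=14 g(7,-1)=34 g(7,1)=35 g(7,3)=21 g(7,5)=7 g(7,7)=1
t=8: g(8,-2)=48 g(8,0)=69 g(8,2)=56 g(8,4)=28 g(8,6)=8 g(8,8)=1
t=9: g(9,-3)=48 g(9,-1)=117 g(9,1)=125 g(9,3)=84 g(9,5)=36 g(9,7)=9 g(9,9)=1
t=10: g(10,-2)=165 g(10,0)=242 g(10,2)=209 g(10,4)=120 g(10,6)=45 g(10,8)=10 g(10,10)=1
t=11: g(11,-3)=165 g(11,-1)=407 g(11,1)=451 g(11,3)=329 g(11,5)=165 g(11,7)=55 g(11,9)=11 g(11,11)=1
t=12: g(12,-2)=572 g(12,0)=858 g(12,2)=780 g(12,4)=494 g(12,6)=220 g(12,8)=66 g(12,10)=12 g(12,12)=1
t=13: g(13,-3)=572 g(13,-1)=1430 g(13,1)=1638 g(13,3)=1274 g(13,5)=714 g(13,7)=286 g(13,9)=78 g(13,11)=13 g(13,13)=1
t=14: g(14,-2)=2002 g(14,0)=3068 g(14,2)=2912 g(14,4)=1988 g(14,6)=1000 g(14,8)=364 g(14,10)=91 g(14,12)=14 g(14,14)=1
t=15: g(15,-3)=2002 g(15,-1)=5070 g(15,1)=5980 g(15,3)=4900 g(15,5)=2988 g(15,7)=1364 g(15,9)=455 g(15,11)=105 g(15,13)=15 g(15,15)=1
Paths never hitting -4: Σ_s g(15,s) = 22880
Paths hitting -4: 2^15 - 22880 = 9888
P = 9888/32768 = 309/1024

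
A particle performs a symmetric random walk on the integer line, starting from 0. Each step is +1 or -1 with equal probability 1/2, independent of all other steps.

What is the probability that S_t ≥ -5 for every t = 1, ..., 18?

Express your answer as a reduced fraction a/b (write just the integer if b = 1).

Let f(t,s) = #length-t paths at position s with S_1..S_t all ≥ -5.
f(t,s) = f(t-1,s-1) + f(t-1,s+1) for s ≥ -5; f(t,s) = 0 for s < -5.
t=0: f(0,0)=1
t=1: f(1,-1)=1 f(1,1)=1
t=2: f(2,-2)=1 f(2,0)=2 f(2,2)=1
t=3: f(3,-3)=1 f(3,-1)=3 f(3,1)=3 f(3,3)=1
t=4: f(4,-4)=1 f(4,-2)=4 f(4,0)=6 f(4,2)=4 f(4,4)=1
t=5: f(5,-5)=1 f(5,-3)=5 f(5,-1)=10 f(5,1)=10 f(5,3)=5 f(5,5)=1
t=6: f(6,-4)=6 f(6,-2)=15 f(6,0)=20 f(6,2)=15 f(6,4)=6 f(6,6)=1
t=7: f(7,-5)=6 f(7,-3)=21 f(7,-1)=35 f(7,1)=35 f(7,3)=21 f(7,5)=7 f(7,7)=1
t=8: f(8,-4)=27 f(8,-2)=56 f(8,0)=70 f(8,2)=56 f(8,4)=28 f(8,6)=8 f(8,8)=1
t=9: f(9,-5)=27 f(9,-3)=83 f(9,-1)=126 f(9,1)=126 f(9,3)=84 f(9,5)=36 f(9,7)=9 f(9,9)=1
t=10: f(10,-4)=110 f(10,-2)=209 f(10,0)=252 f(10,2)=210 f(10,4)=120 f(10,6)=45 f(10,8)=10 f(10,10)=1
t=11: f(11,-5)=110 f(11,-3)=319 f(11,-1)=461 f(11,1)=462 f(11,3)=330 f(11,5)=165 f(11,7)=55 f(11,9)=11 f(11,11)=1
t=12: f(12,-4)=429 f(12,-2)=780 f(12,0)=923 f(12,2)=792 f(12,4)=495 f(12,6)=220 f(12,8)=66 f(12,10)=12 f(12,12)=1
t=13: f(13,-5)=429 f(13,-3)=1209 f(13,-1)=1703 f(13,1)=1715 f(13,3)=1287 f(13,5)=715 f(13,7)=286 f(13,9)=78 f(13,11)=13 f(13,13)=1
t=14: f(14,-4)=1638 f(14,-2)=2912 f(14,0)=3418 f(14,2)=3002 f(14,4)=2002 f(14,6)=1001 f(14,8)=364 f(14,10)=91 f(14,12)=14 f(14,14)=1
t=15: f(15,-5)=1638 f(15,-3)=4550 f(15,-1)=6330 f(15,1)=6420 f(15,3)=5004 f(15,5)=3003 f(15,7)=1365 f(15,9)=455 f(15,11)=105 f(15,13)=15 f(15,15)=1
t=16: f(16,-4)=6188 f(16,-2)=10880 f(16,0)=12750 f(16,2)=11424 f(16,4)=8007 f(16,6)=4368 f(16,8)=1820 f(16,10)=560 f(16,12)=120 f(16,14)=16 f(16,16)=1
t=17: f(17,-5)=6188 f(17,-3)=17068 f(17,-1)=23630 f(17,1)=24174 f(17,3)=19431 f(17,5)=12375 f(17,7)=6188 f(17,9)=2380 f(17,11)=680 f(17,13)=136 f(17,15)=17 f(17,17)=1
t=18: f(18,-4)=23256 f(18,-2)=40698 f(18,0)=47804 f(18,2)=43605 f(18,4)=31806 f(18,6)=18563 f(18,8)=8568 f(18,10)=3060 f(18,12)=816 f(18,14)=153 f(18,16)=18 f(18,18)=1
Σ_s f(18,s) = 218348
P = 218348/262144 = 54587/65536

Answer: 54587/65536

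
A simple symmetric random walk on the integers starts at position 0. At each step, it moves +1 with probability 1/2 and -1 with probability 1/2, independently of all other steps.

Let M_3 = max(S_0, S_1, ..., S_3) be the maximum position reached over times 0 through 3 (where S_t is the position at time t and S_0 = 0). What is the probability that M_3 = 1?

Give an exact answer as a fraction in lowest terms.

Let M_3 = max(S_0,...,S_3). Use the reflection principle: for j ≥ 1, #{paths with M_3 ≥ j} = #{S_3 ≥ j} + #{S_3 ≥ j+1}.
By reflection, #{M_3 ≥ 1} = #{S_3 ≥ 1} + #{S_3 ≥ 2} = 4 + 1 = 5.
#{M_3 ≥ 2} = #{S_3 ≥ 2} + #{S_3 ≥ 3} = 1 + 1 = 2.
#{M_3 = 1} = 5 - 2 = 3.
P(M_3 = 1) = 3/8 = 3/8

Answer: 3/8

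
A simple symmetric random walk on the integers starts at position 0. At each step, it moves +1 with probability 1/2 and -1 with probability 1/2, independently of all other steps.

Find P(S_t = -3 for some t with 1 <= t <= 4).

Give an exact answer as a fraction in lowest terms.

Answer: 1/8

Derivation:
Count via complement. Let g(t,s) = #length-t paths at position s with S_1..S_t all ≠ -3.
g(t,s) = g(t-1,s-1) + g(t-1,s+1) for s ≠ -3; g(t,-3) = 0.
t=0: g(0,0)=1
t=1: g(1,-1)=1 g(1,1)=1
t=2: g(2,-2)=1 g(2,0)=2 g(2,2)=1
t=3: g(3,-1)=3 g(3,1)=3 g(3,3)=1
t=4: g(4,-2)=3 g(4,0)=6 g(4,2)=4 g(4,4)=1
Paths never hitting -3: Σ_s g(4,s) = 14
Paths hitting -3: 2^4 - 14 = 2
P = 2/16 = 1/8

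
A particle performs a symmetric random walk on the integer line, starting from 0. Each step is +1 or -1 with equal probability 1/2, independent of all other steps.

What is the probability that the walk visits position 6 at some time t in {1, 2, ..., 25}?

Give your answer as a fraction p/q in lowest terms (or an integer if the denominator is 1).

Count via complement. Let g(t,s) = #length-t paths at position s with S_1..S_t all ≠ 6.
g(t,s) = g(t-1,s-1) + g(t-1,s+1) for s ≠ 6; g(t,6) = 0.
t=0: g(0,0)=1
t=1: g(1,-1)=1 g(1,1)=1
t=2: g(2,-2)=1 g(2,0)=2 g(2,2)=1
t=3: g(3,-3)=1 g(3,-1)=3 g(3,1)=3 g(3,3)=1
t=4: g(4,-4)=1 g(4,-2)=4 g(4,0)=6 g(4,2)=4 g(4,4)=1
t=5: g(5,-5)=1 g(5,-3)=5 g(5,-1)=10 g(5,1)=10 g(5,3)=5 g(5,5)=1
t=6: g(6,-6)=1 g(6,-4)=6 g(6,-2)=15 g(6,0)=20 g(6,2)=15 g(6,4)=6
t=7: g(7,-7)=1 g(7,-5)=7 g(7,-3)=21 g(7,-1)=35 g(7,1)=35 g(7,3)=21 g(7,5)=6
t=8: g(8,-8)=1 g(8,-6)=8 g(8,-4)=28 g(8,-2)=56 g(8,0)=70 g(8,2)=56 g(8,4)=27
t=9: g(9,-9)=1 g(9,-7)=9 g(9,-5)=36 g(9,-3)=84 g(9,-1)=126 g(9,1)=126 g(9,3)=83 g(9,5)=27
t=10: g(10,-10)=1 g(10,-8)=10 g(10,-6)=45 g(10,-4)=120 g(10,-2)=210 g(10,0)=252 g(10,2)=209 g(10,4)=110
t=11: g(11,-11)=1 g(11,-9)=11 g(11,-7)=55 g(11,-5)=165 g(11,-3)=330 g(11,-1)=462 g(11,1)=461 g(11,3)=319 g(11,5)=110
t=12: g(12,-12)=1 g(12,-10)=12 g(12,-8)=66 g(12,-6)=220 g(12,-4)=495 g(12,-2)=792 g(12,0)=923 g(12,2)=780 g(12,4)=429
t=13: g(13,-13)=1 g(13,-11)=13 g(13,-9)=78 g(13,-7)=286 g(13,-5)=715 g(13,-3)=1287 g(13,-1)=1715 g(13,1)=1703 g(13,3)=1209 g(13,5)=429
t=14: g(14,-14)=1 g(14,-12)=14 g(14,-10)=91 g(14,-8)=364 g(14,-6)=1001 g(14,-4)=2002 g(14,-2)=3002 g(14,0)=3418 g(14,2)=2912 g(14,4)=1638
t=15: g(15,-15)=1 g(15,-13)=15 g(15,-11)=105 g(15,-9)=455 g(15,-7)=1365 g(15,-5)=3003 g(15,-3)=5004 g(15,-1)=6420 g(15,1)=6330 g(15,3)=4550 g(15,5)=1638
t=16: g(16,-16)=1 g(16,-14)=16 g(16,-12)=120 g(16,-10)=560 g(16,-8)=1820 g(16,-6)=4368 g(16,-4)=8007 g(16,-2)=11424 g(16,0)=12750 g(16,2)=10880 g(16,4)=6188
t=17: g(17,-17)=1 g(17,-15)=17 g(17,-13)=136 g(17,-11)=680 g(17,-9)=2380 g(17,-7)=6188 g(17,-5)=12375 g(17,-3)=19431 g(17,-1)=24174 g(17,1)=23630 g(17,3)=17068 g(17,5)=6188
t=18: g(18,-18)=1 g(18,-16)=18 g(18,-14)=153 g(18,-12)=816 g(18,-10)=3060 g(18,-8)=8568 g(18,-6)=18563 g(18,-4)=31806 g(18,-2)=43605 g(18,0)=47804 g(18,2)=40698 g(18,4)=23256
t=19: g(19,-19)=1 g(19,-17)=19 g(19,-15)=171 g(19,-13)=969 g(19,-11)=3876 g(19,-9)=11628 g(19,-7)=27131 g(19,-5)=50369 g(19,-3)=75411 g(19,-1)=91409 g(19,1)=88502 g(19,3)=63954 g(19,5)=23256
t=20: g(20,-20)=1 g(20,-18)=20 g(20,-16)=190 g(20,-14)=1140 g(20,-12)=4845 g(20,-10)=15504 g(20,-8)=38759 g(20,-6)=77500 g(20,-4)=125780 g(20,-2)=166820 g(20,0)=179911 g(20,2)=152456 g(20,4)=87210
t=21: g(21,-21)=1 g(21,-19)=21 g(21,-17)=210 g(21,-15)=1330 g(21,-13)=5985 g(21,-11)=20349 g(21,-9)=54263 g(21,-7)=116259 g(21,-5)=203280 g(21,-3)=292600 g(21,-1)=346731 g(21,1)=332367 g(21,3)=239666 g(21,5)=87210
t=22: g(22,-22)=1 g(22,-20)=22 g(22,-18)=231 g(22,-16)=1540 g(22,-14)=7315 g(22,-12)=26334 g(22,-10)=74612 g(22,-8)=170522 g(22,-6)=319539 g(22,-4)=495880 g(22,-2)=639331 g(22,0)=679098 g(22,2)=572033 g(22,4)=326876
t=23: g(23,-23)=1 g(23,-21)=23 g(23,-19)=253 g(23,-17)=1771 g(23,-15)=8855 g(23,-13)=33649 g(23,-11)=100946 g(23,-9)=245134 g(23,-7)=490061 g(23,-5)=815419 g(23,-3)=1135211 g(23,-1)=1318429 g(23,1)=1251131 g(23,3)=898909 g(23,5)=326876
t=24: g(24,-24)=1 g(24,-22)=24 g(24,-20)=276 g(24,-18)=2024 g(24,-16)=10626 g(24,-14)=42504 g(24,-12)=134595 g(24,-10)=346080 g(24,-8)=735195 g(24,-6)=1305480 g(24,-4)=1950630 g(24,-2)=2453640 g(24,0)=2569560 g(24,2)=2150040 g(24,4)=1225785
t=25: g(25,-25)=1 g(25,-23)=25 g(25,-21)=300 g(25,-19)=2300 g(25,-17)=12650 g(25,-15)=53130 g(25,-13)=177099 g(25,-11)=480675 g(25,-9)=1081275 g(25,-7)=2040675 g(25,-5)=3256110 g(25,-3)=4404270 g(25,-1)=5023200 g(25,1)=4719600 g(25,3)=3375825 g(25,5)=1225785
Paths never hitting 6: Σ_s g(25,s) = 25852920
Paths hitting 6: 2^25 - 25852920 = 7701512
P = 7701512/33554432 = 962689/4194304

Answer: 962689/4194304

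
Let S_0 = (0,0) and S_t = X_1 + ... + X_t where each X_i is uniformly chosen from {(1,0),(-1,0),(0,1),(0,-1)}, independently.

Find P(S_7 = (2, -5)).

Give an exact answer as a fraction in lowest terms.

Let h be the number of horizontal steps (so 7-h are vertical). To end at (2,-5) need (h+2)/2 right-steps and ((7-h)-5)/2 up-steps.
Sum over h with 2 ≤ h ≤ 2, h ≡ 0 (mod 2), 7-h ≡ 1 (mod 2):
h=2: C(7,2)·C(2,2)·C(5,0) = 21·1·1 = 21
Total favorable: 21
Total paths: 4^7 = 16384
P = 21/16384 = 21/16384

Answer: 21/16384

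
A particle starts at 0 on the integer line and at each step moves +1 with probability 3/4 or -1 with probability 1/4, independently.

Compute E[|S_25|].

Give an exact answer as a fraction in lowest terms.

Answer: 880416350563975/70368744177664

Derivation:
S_25 takes values m ≡ 1 (mod 2) with |m| ≤ 25; P(S_25=m) = C(25,(25+m)/2) · (3/4)^((25+m)/2) · (1/4)^((25-m)/2).
Distribution: P(S=-25)=1/1125899906842624, P(S=-23)=75/1125899906842624, P(S=-21)=675/281474976710656, P(S=-19)=15525/281474976710656, P(S=-17)=512325/562949953421312, P(S=-15)=6455295/562949953421312, P(S=-13)=32276475/281474976710656, P(S=-11)=262822725/281474976710656, P(S=-9)=7096213575/1125899906842624, P(S=-7)=40211876925/1125899906842624, P(S=-5)=24127126155/140737488355328, P(S=-3)=98701879725/140737488355328, P(S=-1)=690913158075/281474976710656, P(S=1)=2072739474225/281474976710656, P(S=3)=2664950752575/140737488355328, P(S=5)=5862891655665/140737488355328, P(S=7)=87943374834975/1125899906842624, P(S=9)=139674771796725/1125899906842624, P(S=11)=46558257265575/281474976710656, P(S=13)=51459126451425/281474976710656, P(S=15)=92626427612565/562949953421312, P(S=17)=66161734008975/562949953421312, P(S=19)=18044109275175/281474976710656, P(S=21)=7060738412025/281474976710656, P(S=23)=7060738412025/1125899906842624, P(S=25)=847288609443/1125899906842624
E[|S_25|] = Σ_m |m|·P(S_25=m) = 880416350563975/70368744177664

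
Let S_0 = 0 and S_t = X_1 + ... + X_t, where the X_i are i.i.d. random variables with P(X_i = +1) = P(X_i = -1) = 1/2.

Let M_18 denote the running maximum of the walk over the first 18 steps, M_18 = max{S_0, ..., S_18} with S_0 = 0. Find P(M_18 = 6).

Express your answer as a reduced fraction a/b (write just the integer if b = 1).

Let M_18 = max(S_0,...,S_18). Use the reflection principle: for j ≥ 1, #{paths with M_18 ≥ j} = #{S_18 ≥ j} + #{S_18 ≥ j+1}.
By reflection, #{M_18 ≥ 6} = #{S_18 ≥ 6} + #{S_18 ≥ 7} = 31180 + 12616 = 43796.
#{M_18 ≥ 7} = #{S_18 ≥ 7} + #{S_18 ≥ 8} = 12616 + 12616 = 25232.
#{M_18 = 6} = 43796 - 25232 = 18564.
P(M_18 = 6) = 18564/262144 = 4641/65536

Answer: 4641/65536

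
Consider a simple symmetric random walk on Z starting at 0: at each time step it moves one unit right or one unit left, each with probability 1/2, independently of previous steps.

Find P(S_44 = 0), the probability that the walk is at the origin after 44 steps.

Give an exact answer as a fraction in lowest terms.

Answer: 263012370465/2199023255552

Derivation:
To return to 0 after 44 steps: need exactly 22 steps of +1 and 22 of -1.
Favorable paths: C(44,22) = 2104098963720
Total paths: 2^44 = 17592186044416
P = 2104098963720/17592186044416 = 263012370465/2199023255552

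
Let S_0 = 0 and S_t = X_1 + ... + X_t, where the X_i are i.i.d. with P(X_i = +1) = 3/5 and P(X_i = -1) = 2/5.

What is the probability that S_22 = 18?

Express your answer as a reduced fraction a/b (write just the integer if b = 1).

To reach position 18 after 22 steps: need 20 steps of +1 and 2 steps of -1.
Number of such sequences: C(22,20) = 231
Each has probability (3/5)^20 · (2/5)^2 = 13947137604/2384185791015625
P = 231 · 13947137604/2384185791015625 = 3221788786524/2384185791015625

Answer: 3221788786524/2384185791015625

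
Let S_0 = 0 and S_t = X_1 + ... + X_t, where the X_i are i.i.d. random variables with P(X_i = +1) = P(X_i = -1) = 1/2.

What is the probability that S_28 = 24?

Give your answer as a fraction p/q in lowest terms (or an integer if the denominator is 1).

To reach position 24 after 28 steps: need 26 steps of +1 and 2 of -1.
Favorable paths: C(28,26) = 378
Total paths: 2^28 = 268435456
P = 378/268435456 = 189/134217728

Answer: 189/134217728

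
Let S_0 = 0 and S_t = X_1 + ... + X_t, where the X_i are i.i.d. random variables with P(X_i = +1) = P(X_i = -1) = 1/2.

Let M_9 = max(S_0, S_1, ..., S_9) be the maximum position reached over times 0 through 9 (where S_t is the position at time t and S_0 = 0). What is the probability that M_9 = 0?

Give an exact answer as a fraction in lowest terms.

Answer: 63/256

Derivation:
Let M_9 = max(S_0,...,S_9). Use the reflection principle: for j ≥ 1, #{paths with M_9 ≥ j} = #{S_9 ≥ j} + #{S_9 ≥ j+1}.
P(M_9 ≥ 0) = 1 since S_0 = 0, so #{M_9 ≥ 0} = 512.
#{M_9 ≥ 1} = #{S_9 ≥ 1} + #{S_9 ≥ 2} = 256 + 130 = 386.
#{M_9 = 0} = 512 - 386 = 126.
P(M_9 = 0) = 126/512 = 63/256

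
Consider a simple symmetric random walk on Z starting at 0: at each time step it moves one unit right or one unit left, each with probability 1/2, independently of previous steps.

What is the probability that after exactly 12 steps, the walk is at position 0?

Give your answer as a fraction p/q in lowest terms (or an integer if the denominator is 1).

To return to 0 after 12 steps: need exactly 6 steps of +1 and 6 of -1.
Favorable paths: C(12,6) = 924
Total paths: 2^12 = 4096
P = 924/4096 = 231/1024

Answer: 231/1024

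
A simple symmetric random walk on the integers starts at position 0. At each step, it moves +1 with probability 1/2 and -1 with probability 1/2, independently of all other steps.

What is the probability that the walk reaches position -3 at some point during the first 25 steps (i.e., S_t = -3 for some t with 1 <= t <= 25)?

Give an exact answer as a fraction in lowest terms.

Answer: 1168527/2097152

Derivation:
Count via complement. Let g(t,s) = #length-t paths at position s with S_1..S_t all ≠ -3.
g(t,s) = g(t-1,s-1) + g(t-1,s+1) for s ≠ -3; g(t,-3) = 0.
t=0: g(0,0)=1
t=1: g(1,-1)=1 g(1,1)=1
t=2: g(2,-2)=1 g(2,0)=2 g(2,2)=1
t=3: g(3,-1)=3 g(3,1)=3 g(3,3)=1
t=4: g(4,-2)=3 g(4,0)=6 g(4,2)=4 g(4,4)=1
t=5: g(5,-1)=9 g(5,1)=10 g(5,3)=5 g(5,5)=1
t=6: g(6,-2)=9 g(6,0)=19 g(6,2)=15 g(6,4)=6 g(6,6)=1
t=7: g(7,-1)=28 g(7,1)=34 g(7,3)=21 g(7,5)=7 g(7,7)=1
t=8: g(8,-2)=28 g(8,0)=62 g(8,2)=55 g(8,4)=28 g(8,6)=8 g(8,8)=1
t=9: g(9,-1)=90 g(9,1)=117 g(9,3)=83 g(9,5)=36 g(9,7)=9 g(9,9)=1
t=10: g(10,-2)=90 g(10,0)=207 g(10,2)=200 g(10,4)=119 g(10,6)=45 g(10,8)=10 g(10,10)=1
t=11: g(11,-1)=297 g(11,1)=407 g(11,3)=319 g(11,5)=164 g(11,7)=55 g(11,9)=11 g(11,11)=1
t=12: g(12,-2)=297 g(12,0)=704 g(12,2)=726 g(12,4)=483 g(12,6)=219 g(12,8)=66 g(12,10)=12 g(12,12)=1
t=13: g(13,-1)=1001 g(13,1)=1430 g(13,3)=1209 g(13,5)=702 g(13,7)=285 g(13,9)=78 g(13,11)=13 g(13,13)=1
t=14: g(14,-2)=1001 g(14,0)=2431 g(14,2)=2639 g(14,4)=1911 g(14,6)=987 g(14,8)=363 g(14,10)=91 g(14,12)=14 g(14,14)=1
t=15: g(15,-1)=3432 g(15,1)=5070 g(15,3)=4550 g(15,5)=2898 g(15,7)=1350 g(15,9)=454 g(15,11)=105 g(15,13)=15 g(15,15)=1
t=16: g(16,-2)=3432 g(16,0)=8502 g(16,2)=9620 g(16,4)=7448 g(16,6)=4248 g(16,8)=1804 g(16,10)=559 g(16,12)=120 g(16,14)=16 g(16,16)=1
t=17: g(17,-1)=11934 g(17,1)=18122 g(17,3)=17068 g(17,5)=11696 g(17,7)=6052 g(17,9)=2363 g(17,11)=679 g(17,13)=136 g(17,15)=17 g(17,17)=1
t=18: g(18,-2)=11934 g(18,0)=30056 g(18,2)=35190 g(18,4)=28764 g(18,6)=17748 g(18,8)=8415 g(18,10)=3042 g(18,12)=815 g(18,14)=153 g(18,16)=18 g(18,18)=1
t=19: g(19,-1)=41990 g(19,1)=65246 g(19,3)=63954 g(19,5)=46512 g(19,7)=26163 g(19,9)=11457 g(19,11)=3857 g(19,13)=968 g(19,15)=171 g(19,17)=19 g(19,19)=1
t=20: g(20,-2)=41990 g(20,0)=107236 g(20,2)=129200 g(20,4)=110466 g(20,6)=72675 g(20,8)=37620 g(20,10)=15314 g(20,12)=4825 g(20,14)=1139 g(20,16)=190 g(20,18)=20 g(20,20)=1
t=21: g(21,-1)=149226 g(21,1)=236436 g(21,3)=239666 g(21,5)=183141 g(21,7)=110295 g(21,9)=52934 g(21,11)=20139 g(21,13)=5964 g(21,15)=1329 g(21,17)=210 g(21,19)=21 g(21,21)=1
t=22: g(22,-2)=149226 g(22,0)=385662 g(22,2)=476102 g(22,4)=422807 g(22,6)=293436 g(22,8)=163229 g(22,10)=73073 g(22,12)=26103 g(22,14)=7293 g(22,16)=1539 g(22,18)=231 g(22,20)=22 g(22,22)=1
t=23: g(23,-1)=534888 g(23,1)=861764 g(23,3)=898909 g(23,5)=716243 g(23,7)=456665 g(23,9)=236302 g(23,11)=99176 g(23,13)=33396 g(23,15)=8832 g(23,17)=1770 g(23,19)=253 g(23,21)=23 g(23,23)=1
t=24: g(24,-2)=534888 g(24,0)=1396652 g(24,2)=1760673 g(24,4)=1615152 g(24,6)=1172908 g(24,8)=692967 g(24,10)=335478 g(24,12)=132572 g(24,14)=42228 g(24,16)=10602 g(24,18)=2023 g(24,20)=276 g(24,22)=24 g(24,24)=1
t=25: g(25,-1)=1931540 g(25,1)=3157325 g(25,3)=3375825 g(25,5)=2788060 g(25,7)=1865875 g(25,9)=1028445 g(25,11)=468050 g(25,13)=174800 g(25,15)=52830 g(25,17)=12625 g(25,19)=2299 g(25,21)=300 g(25,23)=25 g(25,25)=1
Paths never hitting -3: Σ_s g(25,s) = 14858000
Paths hitting -3: 2^25 - 14858000 = 18696432
P = 18696432/33554432 = 1168527/2097152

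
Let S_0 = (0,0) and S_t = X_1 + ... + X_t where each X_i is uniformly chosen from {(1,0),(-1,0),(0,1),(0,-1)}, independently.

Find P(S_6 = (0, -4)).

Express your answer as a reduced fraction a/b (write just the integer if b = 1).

Let h be the number of horizontal steps (so 6-h are vertical). To end at (0,-4) need (h+0)/2 right-steps and ((6-h)-4)/2 up-steps.
Sum over h with 0 ≤ h ≤ 2, h ≡ 0 (mod 2), 6-h ≡ 0 (mod 2):
h=0: C(6,0)·C(0,0)·C(6,1) = 1·1·6 = 6
h=2: C(6,2)·C(2,1)·C(4,0) = 15·2·1 = 30
Total favorable: 36
Total paths: 4^6 = 4096
P = 36/4096 = 9/1024

Answer: 9/1024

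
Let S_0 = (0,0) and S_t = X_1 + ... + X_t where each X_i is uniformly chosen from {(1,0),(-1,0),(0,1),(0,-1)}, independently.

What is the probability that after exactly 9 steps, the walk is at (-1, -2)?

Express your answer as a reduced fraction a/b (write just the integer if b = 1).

Answer: 1323/32768

Derivation:
Let h be the number of horizontal steps (so 9-h are vertical). To end at (-1,-2) need (h-1)/2 right-steps and ((9-h)-2)/2 up-steps.
Sum over h with 1 ≤ h ≤ 7, h ≡ 1 (mod 2), 9-h ≡ 0 (mod 2):
h=1: C(9,1)·C(1,0)·C(8,3) = 9·1·56 = 504
h=3: C(9,3)·C(3,1)·C(6,2) = 84·3·15 = 3780
h=5: C(9,5)·C(5,2)·C(4,1) = 126·10·4 = 5040
h=7: C(9,7)·C(7,3)·C(2,0) = 36·35·1 = 1260
Total favorable: 10584
Total paths: 4^9 = 262144
P = 10584/262144 = 1323/32768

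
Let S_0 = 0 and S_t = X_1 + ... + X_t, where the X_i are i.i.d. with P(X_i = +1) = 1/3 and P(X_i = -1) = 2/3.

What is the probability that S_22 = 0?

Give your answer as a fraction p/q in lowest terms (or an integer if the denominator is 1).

To be at 0 after 22 steps: need exactly 11 steps of +1 and 11 of -1.
Number of such sequences: C(22,11) = 705432
Each has probability (1/3)^11 · (2/3)^11 = 2048/31381059609
P = 705432 · 2048/31381059609 = 481574912/10460353203

Answer: 481574912/10460353203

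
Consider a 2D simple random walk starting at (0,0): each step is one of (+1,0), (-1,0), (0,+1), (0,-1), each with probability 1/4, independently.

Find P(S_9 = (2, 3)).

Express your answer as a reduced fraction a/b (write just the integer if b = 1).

Answer: 567/32768

Derivation:
Let h be the number of horizontal steps (so 9-h are vertical). To end at (2,3) need (h+2)/2 right-steps and ((9-h)+3)/2 up-steps.
Sum over h with 2 ≤ h ≤ 6, h ≡ 0 (mod 2), 9-h ≡ 1 (mod 2):
h=2: C(9,2)·C(2,2)·C(7,5) = 36·1·21 = 756
h=4: C(9,4)·C(4,3)·C(5,4) = 126·4·5 = 2520
h=6: C(9,6)·C(6,4)·C(3,3) = 84·15·1 = 1260
Total favorable: 4536
Total paths: 4^9 = 262144
P = 4536/262144 = 567/32768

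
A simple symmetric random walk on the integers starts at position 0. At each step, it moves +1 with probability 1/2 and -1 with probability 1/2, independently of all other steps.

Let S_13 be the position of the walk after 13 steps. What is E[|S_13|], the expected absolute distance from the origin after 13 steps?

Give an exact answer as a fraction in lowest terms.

S_13 takes values m ≡ 1 (mod 2) with |m| ≤ 13; P(S_13=m) = C(13,(13+m)/2)/2^13.
Total paths: 2^13 = 8192
Distribution: P(S=-13)=1/8192, P(S=-11)=13/8192, P(S=-9)=78/8192, P(S=-7)=286/8192, P(S=-5)=715/8192, P(S=-3)=1287/8192, P(S=-1)=1716/8192, P(S=1)=1716/8192, P(S=3)=1287/8192, P(S=5)=715/8192, P(S=7)=286/8192, P(S=9)=78/8192, P(S=11)=13/8192, P(S=13)=1/8192
E[|S_13|] = Σ_m |m|·P(S_13=m) = 24024/8192 = 3003/1024

Answer: 3003/1024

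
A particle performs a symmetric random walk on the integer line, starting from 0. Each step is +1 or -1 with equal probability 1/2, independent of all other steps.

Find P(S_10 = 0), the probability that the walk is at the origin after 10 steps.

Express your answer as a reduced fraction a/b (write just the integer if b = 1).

To return to 0 after 10 steps: need exactly 5 steps of +1 and 5 of -1.
Favorable paths: C(10,5) = 252
Total paths: 2^10 = 1024
P = 252/1024 = 63/256

Answer: 63/256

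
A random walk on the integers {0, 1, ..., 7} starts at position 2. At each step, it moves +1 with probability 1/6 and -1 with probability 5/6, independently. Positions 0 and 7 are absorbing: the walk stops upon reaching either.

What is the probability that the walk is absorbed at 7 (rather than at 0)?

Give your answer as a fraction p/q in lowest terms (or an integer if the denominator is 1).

Biased walk: p = 1/6, q = 5/6, r = q/p = 5
Gambler's ruin: P(hit 7 before 0 | start at 2) = (1 - r^a)/(1 - r^N)
r^2 = 25; r^7 = 78125
P = (1 - 25) / (1 - 78125) = -24 / -78124 = 6/19531

Answer: 6/19531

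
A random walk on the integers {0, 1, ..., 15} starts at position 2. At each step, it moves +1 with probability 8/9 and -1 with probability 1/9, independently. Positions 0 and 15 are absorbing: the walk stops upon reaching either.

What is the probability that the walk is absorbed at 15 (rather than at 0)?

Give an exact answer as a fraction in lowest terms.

Answer: 4947802324992/5026338869833

Derivation:
Biased walk: p = 8/9, q = 1/9, r = q/p = 1/8
Gambler's ruin: P(hit 15 before 0 | start at 2) = (1 - r^a)/(1 - r^N)
r^2 = 1/64; r^15 = 1/35184372088832
P = (1 - 1/64) / (1 - 1/35184372088832) = 63/64 / 35184372088831/35184372088832 = 4947802324992/5026338869833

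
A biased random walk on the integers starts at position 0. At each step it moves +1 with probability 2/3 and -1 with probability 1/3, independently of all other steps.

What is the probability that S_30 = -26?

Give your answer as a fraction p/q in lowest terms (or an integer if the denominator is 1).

To reach position -26 after 30 steps: need 2 steps of +1 and 28 steps of -1.
Number of such sequences: C(30,2) = 435
Each has probability (2/3)^2 · (1/3)^28 = 4/205891132094649
P = 435 · 4/205891132094649 = 580/68630377364883

Answer: 580/68630377364883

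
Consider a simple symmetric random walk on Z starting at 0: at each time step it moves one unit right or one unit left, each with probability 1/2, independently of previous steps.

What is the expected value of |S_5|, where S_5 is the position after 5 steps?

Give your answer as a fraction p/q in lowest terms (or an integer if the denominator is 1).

S_5 takes values m ≡ 1 (mod 2) with |m| ≤ 5; P(S_5=m) = C(5,(5+m)/2)/2^5.
Total paths: 2^5 = 32
Distribution: P(S=-5)=1/32, P(S=-3)=5/32, P(S=-1)=10/32, P(S=1)=10/32, P(S=3)=5/32, P(S=5)=1/32
E[|S_5|] = Σ_m |m|·P(S_5=m) = 60/32 = 15/8

Answer: 15/8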